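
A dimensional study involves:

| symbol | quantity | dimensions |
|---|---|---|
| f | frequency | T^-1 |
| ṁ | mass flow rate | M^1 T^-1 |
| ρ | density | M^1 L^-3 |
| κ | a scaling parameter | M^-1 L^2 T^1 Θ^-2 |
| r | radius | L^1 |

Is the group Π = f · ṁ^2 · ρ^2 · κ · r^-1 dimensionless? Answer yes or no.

Sum the exponent of each base dimension across the product:
  M: [f]_M + 2·[ṁ]_M + 2·[ρ]_M + [κ]_M − [r]_M = (0) + 2·(1) + 2·(1) + (-1) − (0) = 3
  L: [f]_L + 2·[ṁ]_L + 2·[ρ]_L + [κ]_L − [r]_L = (0) + 2·(0) + 2·(-3) + (2) − (1) = -5
  T: [f]_T + 2·[ṁ]_T + 2·[ρ]_T + [κ]_T − [r]_T = (-1) + 2·(-1) + 2·(0) + (1) − (0) = -2
  Θ: [f]_Θ + 2·[ṁ]_Θ + 2·[ρ]_Θ + [κ]_Θ − [r]_Θ = (0) + 2·(0) + 2·(0) + (-2) − (0) = -2
Net dimensions [M³ L⁻⁵ T⁻² Θ⁻²] ≠ [1] — not dimensionless.

no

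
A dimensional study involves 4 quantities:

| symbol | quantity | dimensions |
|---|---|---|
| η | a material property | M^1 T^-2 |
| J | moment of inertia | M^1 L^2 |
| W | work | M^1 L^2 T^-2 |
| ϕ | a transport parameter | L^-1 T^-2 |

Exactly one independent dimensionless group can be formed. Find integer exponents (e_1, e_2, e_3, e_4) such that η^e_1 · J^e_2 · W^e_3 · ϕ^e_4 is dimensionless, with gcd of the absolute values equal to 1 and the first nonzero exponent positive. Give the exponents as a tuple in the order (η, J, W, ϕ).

M: e_1·(1) + e_2·(1) + e_3·(1) + e_4·(0) = 0
L: e_1·(0) + e_2·(2) + e_3·(2) + e_4·(-1) = 0
T: e_1·(-2) + e_2·(0) + e_3·(-2) + e_4·(-2) = 0
Solving this homogeneous linear system for the smallest-integer solution (first nonzero entry positive) gives (1, -2, 1, -2).

(1, -2, 1, -2)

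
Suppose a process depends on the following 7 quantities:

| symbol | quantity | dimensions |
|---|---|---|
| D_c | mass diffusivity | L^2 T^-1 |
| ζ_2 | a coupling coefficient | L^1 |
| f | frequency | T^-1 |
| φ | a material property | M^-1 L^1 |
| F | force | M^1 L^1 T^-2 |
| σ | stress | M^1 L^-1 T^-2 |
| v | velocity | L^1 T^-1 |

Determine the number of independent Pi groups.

There are 7 variables and 3 base dimensions (M, L, T).
The dimension matrix has rank 3.
Independent dimensionless groups: 7 − 3 = 4.

4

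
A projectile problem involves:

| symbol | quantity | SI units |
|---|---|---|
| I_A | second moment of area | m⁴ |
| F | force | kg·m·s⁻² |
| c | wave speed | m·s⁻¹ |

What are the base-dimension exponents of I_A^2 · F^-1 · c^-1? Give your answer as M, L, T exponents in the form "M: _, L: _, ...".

Collect each base-dimension exponent across the product:
  M: 2·(0) − (1) − (0) = -1
  L: 2·(4) − (1) − (1) = 6
  T: 2·(0) − (-2) − (-1) = 3
So the dimensions are [M⁻¹ L⁶ T³].

M: -1, L: 6, T: 3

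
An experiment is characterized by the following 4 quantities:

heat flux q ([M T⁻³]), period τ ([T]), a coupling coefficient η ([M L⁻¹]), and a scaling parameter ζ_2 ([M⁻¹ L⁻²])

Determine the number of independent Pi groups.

1

There are 4 variables and 3 base dimensions (M, L, T).
The dimension matrix has rank 3.
Independent dimensionless groups: 4 − 3 = 1.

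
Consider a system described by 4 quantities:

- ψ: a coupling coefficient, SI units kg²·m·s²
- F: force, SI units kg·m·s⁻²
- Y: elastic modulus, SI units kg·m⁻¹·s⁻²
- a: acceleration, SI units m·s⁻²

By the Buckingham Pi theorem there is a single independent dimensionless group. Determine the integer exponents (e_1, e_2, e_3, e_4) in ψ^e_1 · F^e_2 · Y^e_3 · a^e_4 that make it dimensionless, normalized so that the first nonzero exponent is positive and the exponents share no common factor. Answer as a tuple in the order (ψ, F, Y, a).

(1, -3, 1, 3)

M: e_1·(2) + e_2·(1) + e_3·(1) + e_4·(0) = 0
L: e_1·(1) + e_2·(1) + e_3·(-1) + e_4·(1) = 0
T: e_1·(2) + e_2·(-2) + e_3·(-2) + e_4·(-2) = 0
Solving this homogeneous linear system for the smallest-integer solution (first nonzero entry positive) gives (1, -3, 1, 3).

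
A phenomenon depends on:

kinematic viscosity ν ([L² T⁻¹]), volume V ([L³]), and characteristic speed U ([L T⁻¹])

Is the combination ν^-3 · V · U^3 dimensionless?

yes

Sum the exponent of each base dimension across the product:
  L: −3·[ν]_L + [V]_L + 3·[U]_L = −3·(2) + (3) + 3·(1) = 0
  T: −3·[ν]_T + [V]_T + 3·[U]_T = −3·(-1) + (0) + 3·(-1) = 0
All base exponents vanish — dimensionless.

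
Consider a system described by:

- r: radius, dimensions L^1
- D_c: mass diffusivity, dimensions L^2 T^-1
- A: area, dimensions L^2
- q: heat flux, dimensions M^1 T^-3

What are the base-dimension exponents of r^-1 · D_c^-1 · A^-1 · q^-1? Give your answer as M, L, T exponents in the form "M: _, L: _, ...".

Collect each base-dimension exponent across the product:
  M: −(0) − (0) − (0) − (1) = -1
  L: −(1) − (2) − (2) − (0) = -5
  T: −(0) − (-1) − (0) − (-3) = 4
So the dimensions are [M⁻¹ L⁻⁵ T⁴].

M: -1, L: -5, T: 4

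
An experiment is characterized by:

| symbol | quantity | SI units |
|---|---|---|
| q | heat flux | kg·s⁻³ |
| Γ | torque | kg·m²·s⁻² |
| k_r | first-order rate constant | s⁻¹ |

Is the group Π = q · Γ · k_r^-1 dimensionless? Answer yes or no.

no

Sum the exponent of each base dimension across the product:
  M: [q]_M + [Γ]_M − [k_r]_M = (1) + (1) − (0) = 2
  L: [q]_L + [Γ]_L − [k_r]_L = (0) + (2) − (0) = 2
  T: [q]_T + [Γ]_T − [k_r]_T = (-3) + (-2) − (-1) = -4
Net dimensions [M² L² T⁻⁴] ≠ [1] — not dimensionless.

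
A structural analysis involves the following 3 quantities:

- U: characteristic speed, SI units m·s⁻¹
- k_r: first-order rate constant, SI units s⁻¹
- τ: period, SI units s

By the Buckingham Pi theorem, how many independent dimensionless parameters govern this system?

There are 3 variables and 2 base dimensions (L, T).
The dimension matrix has rank 2.
Independent dimensionless groups: 3 − 2 = 1.

1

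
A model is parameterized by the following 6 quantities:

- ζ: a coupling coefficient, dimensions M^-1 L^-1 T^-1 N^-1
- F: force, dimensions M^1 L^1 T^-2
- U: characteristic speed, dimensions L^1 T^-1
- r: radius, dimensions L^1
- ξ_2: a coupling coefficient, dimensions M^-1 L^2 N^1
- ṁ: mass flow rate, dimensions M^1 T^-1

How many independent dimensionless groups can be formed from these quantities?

2

There are 6 variables and 4 base dimensions (M, L, T, N).
The dimension matrix has rank 4.
Independent dimensionless groups: 6 − 4 = 2.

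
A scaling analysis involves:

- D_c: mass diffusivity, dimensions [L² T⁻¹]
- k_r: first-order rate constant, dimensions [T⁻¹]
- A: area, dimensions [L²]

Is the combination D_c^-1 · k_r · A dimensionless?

yes

Sum the exponent of each base dimension across the product:
  M: −[D_c]_M + [k_r]_M + [A]_M = −(0) + (0) + (0) = 0
  L: −[D_c]_L + [k_r]_L + [A]_L = −(2) + (0) + (2) = 0
  T: −[D_c]_T + [k_r]_T + [A]_T = −(-1) + (-1) + (0) = 0
All base exponents vanish — dimensionless.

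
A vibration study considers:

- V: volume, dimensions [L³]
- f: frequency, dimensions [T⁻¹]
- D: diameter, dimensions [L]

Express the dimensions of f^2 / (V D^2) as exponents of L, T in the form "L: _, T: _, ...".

Collect each base-dimension exponent across the product:
  L: −(3) + 2·(0) − 2·(1) = -5
  T: −(0) + 2·(-1) − 2·(0) = -2
So the dimensions are [L⁻⁵ T⁻²].

L: -5, T: -2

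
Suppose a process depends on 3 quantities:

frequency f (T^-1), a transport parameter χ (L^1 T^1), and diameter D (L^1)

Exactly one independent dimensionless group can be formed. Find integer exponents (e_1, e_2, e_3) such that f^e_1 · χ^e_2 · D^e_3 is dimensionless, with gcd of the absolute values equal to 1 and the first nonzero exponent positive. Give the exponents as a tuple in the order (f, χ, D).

(1, 1, -1)

L: e_1·(0) + e_2·(1) + e_3·(1) = 0
T: e_1·(-1) + e_2·(1) + e_3·(0) = 0
Solving this homogeneous linear system for the smallest-integer solution (first nonzero entry positive) gives (1, 1, -1).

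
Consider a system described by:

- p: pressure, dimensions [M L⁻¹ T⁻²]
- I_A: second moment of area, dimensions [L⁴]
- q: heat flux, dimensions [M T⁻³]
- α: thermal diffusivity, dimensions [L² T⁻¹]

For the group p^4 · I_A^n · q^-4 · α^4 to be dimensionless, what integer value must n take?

Balance the L exponent: (4)·n from I_A, plus 4·(-1) − 4·(0) + 4·(2) = 4 from the rest, must sum to zero.
4n + 4 = 0, so n = -1.

-1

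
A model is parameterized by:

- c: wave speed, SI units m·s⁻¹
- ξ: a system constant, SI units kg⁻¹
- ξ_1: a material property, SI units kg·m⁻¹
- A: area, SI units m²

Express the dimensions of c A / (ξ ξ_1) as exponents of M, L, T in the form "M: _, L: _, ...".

M: 0, L: 4, T: -1

Collect each base-dimension exponent across the product:
  M: (0) − (-1) − (1) + (0) = 0
  L: (1) − (0) − (-1) + (2) = 4
  T: (-1) − (0) − (0) + (0) = -1
So the dimensions are [L⁴ T⁻¹].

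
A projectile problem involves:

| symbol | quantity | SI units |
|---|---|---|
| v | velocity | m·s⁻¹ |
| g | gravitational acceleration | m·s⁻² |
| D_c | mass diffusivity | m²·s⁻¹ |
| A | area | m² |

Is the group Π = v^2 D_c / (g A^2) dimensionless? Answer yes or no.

no

Sum the exponent of each base dimension across the product:
  L: 2·[v]_L − [g]_L + [D_c]_L − 2·[A]_L = 2·(1) − (1) + (2) − 2·(2) = -1
  T: 2·[v]_T − [g]_T + [D_c]_T − 2·[A]_T = 2·(-1) − (-2) + (-1) − 2·(0) = -1
Net dimensions [L⁻¹ T⁻¹] ≠ [1] — not dimensionless.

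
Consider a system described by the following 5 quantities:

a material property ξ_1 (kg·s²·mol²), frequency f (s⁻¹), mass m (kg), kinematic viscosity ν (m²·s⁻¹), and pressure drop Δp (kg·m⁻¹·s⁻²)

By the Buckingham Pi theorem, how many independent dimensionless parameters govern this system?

1

There are 5 variables and 4 base dimensions (M, L, T, N).
The dimension matrix has rank 4.
Independent dimensionless groups: 5 − 4 = 1.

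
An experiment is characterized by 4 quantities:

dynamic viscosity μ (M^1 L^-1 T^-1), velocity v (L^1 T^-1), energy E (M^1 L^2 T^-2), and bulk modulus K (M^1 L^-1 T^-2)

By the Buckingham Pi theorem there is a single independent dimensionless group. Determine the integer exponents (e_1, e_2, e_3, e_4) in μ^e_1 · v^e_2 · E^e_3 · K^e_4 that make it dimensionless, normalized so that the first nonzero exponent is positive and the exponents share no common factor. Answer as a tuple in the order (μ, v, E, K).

(3, 3, -1, -2)

M: e_1·(1) + e_2·(0) + e_3·(1) + e_4·(1) = 0
L: e_1·(-1) + e_2·(1) + e_3·(2) + e_4·(-1) = 0
T: e_1·(-1) + e_2·(-1) + e_3·(-2) + e_4·(-2) = 0
Solving this homogeneous linear system for the smallest-integer solution (first nonzero entry positive) gives (3, 3, -1, -2).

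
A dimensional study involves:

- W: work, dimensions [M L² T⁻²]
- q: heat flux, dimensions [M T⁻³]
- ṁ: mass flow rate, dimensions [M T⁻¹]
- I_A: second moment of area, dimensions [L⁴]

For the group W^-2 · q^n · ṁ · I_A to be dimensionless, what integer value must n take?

1

Balance the M exponent: (1)·n from q, plus −2·(1) + (1) + (0) = -1 from the rest, must sum to zero.
n − 1 = 0, so n = 1.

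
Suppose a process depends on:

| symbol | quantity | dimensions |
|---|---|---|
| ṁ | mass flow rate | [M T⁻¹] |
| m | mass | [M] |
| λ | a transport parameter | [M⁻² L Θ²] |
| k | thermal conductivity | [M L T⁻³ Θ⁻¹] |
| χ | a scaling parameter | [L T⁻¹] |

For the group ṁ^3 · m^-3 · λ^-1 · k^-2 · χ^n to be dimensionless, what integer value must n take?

3

Balance the L exponent: (1)·n from χ, plus 3·(0) − 3·(0) − (1) − 2·(1) = -3 from the rest, must sum to zero.
n − 3 = 0, so n = 3.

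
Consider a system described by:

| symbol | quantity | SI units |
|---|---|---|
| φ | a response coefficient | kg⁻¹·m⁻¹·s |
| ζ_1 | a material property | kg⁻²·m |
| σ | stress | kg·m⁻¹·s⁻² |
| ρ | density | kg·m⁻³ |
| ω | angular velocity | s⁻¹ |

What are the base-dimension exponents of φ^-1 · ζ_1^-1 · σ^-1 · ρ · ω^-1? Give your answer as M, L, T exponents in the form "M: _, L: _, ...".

M: 3, L: -2, T: 2

Collect each base-dimension exponent across the product:
  M: −(-1) − (-2) − (1) + (1) − (0) = 3
  L: −(-1) − (1) − (-1) + (-3) − (0) = -2
  T: −(1) − (0) − (-2) + (0) − (-1) = 2
So the dimensions are [M³ L⁻² T²].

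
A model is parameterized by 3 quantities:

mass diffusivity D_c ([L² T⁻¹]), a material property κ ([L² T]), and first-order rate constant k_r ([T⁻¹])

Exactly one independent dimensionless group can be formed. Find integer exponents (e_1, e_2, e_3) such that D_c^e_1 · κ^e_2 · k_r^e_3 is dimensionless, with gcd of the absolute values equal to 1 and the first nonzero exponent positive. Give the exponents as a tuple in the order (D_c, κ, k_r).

L: e_1·(2) + e_2·(2) + e_3·(0) = 0
T: e_1·(-1) + e_2·(1) + e_3·(-1) = 0
Solving this homogeneous linear system for the smallest-integer solution (first nonzero entry positive) gives (1, -1, -2).

(1, -1, -2)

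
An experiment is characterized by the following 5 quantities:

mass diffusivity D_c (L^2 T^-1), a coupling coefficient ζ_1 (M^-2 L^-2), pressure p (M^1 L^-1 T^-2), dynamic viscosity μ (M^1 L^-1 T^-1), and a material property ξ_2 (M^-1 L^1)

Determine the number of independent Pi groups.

2

There are 5 variables and 3 base dimensions (M, L, T).
The dimension matrix has rank 3.
Independent dimensionless groups: 5 − 3 = 2.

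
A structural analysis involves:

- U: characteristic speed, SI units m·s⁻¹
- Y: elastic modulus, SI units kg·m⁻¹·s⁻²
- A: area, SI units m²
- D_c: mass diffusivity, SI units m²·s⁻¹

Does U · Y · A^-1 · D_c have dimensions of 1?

no

Sum the exponent of each base dimension across the product:
  M: [U]_M + [Y]_M − [A]_M + [D_c]_M = (0) + (1) − (0) + (0) = 1
  L: [U]_L + [Y]_L − [A]_L + [D_c]_L = (1) + (-1) − (2) + (2) = 0
  T: [U]_T + [Y]_T − [A]_T + [D_c]_T = (-1) + (-2) − (0) + (-1) = -4
Net dimensions [M T⁻⁴] ≠ [1] — not dimensionless.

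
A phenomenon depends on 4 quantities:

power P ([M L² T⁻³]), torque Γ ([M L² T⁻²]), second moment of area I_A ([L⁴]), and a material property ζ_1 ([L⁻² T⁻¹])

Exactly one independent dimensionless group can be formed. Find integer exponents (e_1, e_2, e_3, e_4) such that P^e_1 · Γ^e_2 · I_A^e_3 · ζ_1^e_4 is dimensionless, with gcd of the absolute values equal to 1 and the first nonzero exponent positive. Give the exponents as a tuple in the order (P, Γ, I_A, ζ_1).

M: e_1·(1) + e_2·(1) + e_3·(0) + e_4·(0) = 0
L: e_1·(2) + e_2·(2) + e_3·(4) + e_4·(-2) = 0
T: e_1·(-3) + e_2·(-2) + e_3·(0) + e_4·(-1) = 0
Solving this homogeneous linear system for the smallest-integer solution (first nonzero entry positive) gives (2, -2, -1, -2).

(2, -2, -1, -2)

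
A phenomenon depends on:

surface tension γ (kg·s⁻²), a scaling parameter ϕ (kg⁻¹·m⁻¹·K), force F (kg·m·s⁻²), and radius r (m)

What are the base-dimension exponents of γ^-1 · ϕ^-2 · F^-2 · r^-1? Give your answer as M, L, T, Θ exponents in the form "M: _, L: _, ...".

M: -1, L: -1, T: 6, Θ: -2

Collect each base-dimension exponent across the product:
  M: −(1) − 2·(-1) − 2·(1) − (0) = -1
  L: −(0) − 2·(-1) − 2·(1) − (1) = -1
  T: −(-2) − 2·(0) − 2·(-2) − (0) = 6
  Θ: −(0) − 2·(1) − 2·(0) − (0) = -2
So the dimensions are [M⁻¹ L⁻¹ T⁶ Θ⁻²].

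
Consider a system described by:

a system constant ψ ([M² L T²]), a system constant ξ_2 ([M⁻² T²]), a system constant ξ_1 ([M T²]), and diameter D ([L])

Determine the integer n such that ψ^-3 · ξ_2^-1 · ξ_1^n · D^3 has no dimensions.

4

Balance the M exponent: (1)·n from ξ_1, plus −3·(2) − (-2) + 3·(0) = -4 from the rest, must sum to zero.
n − 4 = 0, so n = 4.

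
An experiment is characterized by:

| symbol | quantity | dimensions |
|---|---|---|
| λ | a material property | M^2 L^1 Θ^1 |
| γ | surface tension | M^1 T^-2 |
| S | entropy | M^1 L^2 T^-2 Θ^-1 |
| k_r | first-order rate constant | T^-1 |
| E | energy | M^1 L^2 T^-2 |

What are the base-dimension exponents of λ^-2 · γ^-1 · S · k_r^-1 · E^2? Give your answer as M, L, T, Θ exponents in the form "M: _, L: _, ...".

M: -2, L: 4, T: -3, Θ: -3

Collect each base-dimension exponent across the product:
  M: −2·(2) − (1) + (1) − (0) + 2·(1) = -2
  L: −2·(1) − (0) + (2) − (0) + 2·(2) = 4
  T: −2·(0) − (-2) + (-2) − (-1) + 2·(-2) = -3
  Θ: −2·(1) − (0) + (-1) − (0) + 2·(0) = -3
So the dimensions are [M⁻² L⁴ T⁻³ Θ⁻³].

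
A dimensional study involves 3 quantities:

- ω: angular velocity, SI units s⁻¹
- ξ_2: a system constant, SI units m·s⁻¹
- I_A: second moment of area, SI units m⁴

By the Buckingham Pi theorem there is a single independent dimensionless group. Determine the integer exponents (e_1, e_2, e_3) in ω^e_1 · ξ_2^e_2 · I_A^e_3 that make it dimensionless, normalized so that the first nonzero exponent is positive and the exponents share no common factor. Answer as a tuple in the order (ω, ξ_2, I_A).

L: e_1·(0) + e_2·(1) + e_3·(4) = 0
T: e_1·(-1) + e_2·(-1) + e_3·(0) = 0
Solving this homogeneous linear system for the smallest-integer solution (first nonzero entry positive) gives (4, -4, 1).

(4, -4, 1)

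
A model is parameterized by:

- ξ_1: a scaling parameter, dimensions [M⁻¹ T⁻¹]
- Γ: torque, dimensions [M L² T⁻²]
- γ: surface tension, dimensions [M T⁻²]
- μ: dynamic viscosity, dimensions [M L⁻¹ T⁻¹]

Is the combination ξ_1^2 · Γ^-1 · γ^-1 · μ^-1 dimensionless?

Sum the exponent of each base dimension across the product:
  M: 2·[ξ_1]_M − [Γ]_M − [γ]_M − [μ]_M = 2·(-1) − (1) − (1) − (1) = -5
  L: 2·[ξ_1]_L − [Γ]_L − [γ]_L − [μ]_L = 2·(0) − (2) − (0) − (-1) = -1
  T: 2·[ξ_1]_T − [Γ]_T − [γ]_T − [μ]_T = 2·(-1) − (-2) − (-2) − (-1) = 3
Net dimensions [M⁻⁵ L⁻¹ T³] ≠ [1] — not dimensionless.

no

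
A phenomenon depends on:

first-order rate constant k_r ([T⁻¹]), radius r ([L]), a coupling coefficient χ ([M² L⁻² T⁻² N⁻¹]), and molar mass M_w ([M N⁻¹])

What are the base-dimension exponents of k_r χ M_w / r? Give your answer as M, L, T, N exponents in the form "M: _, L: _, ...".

Collect each base-dimension exponent across the product:
  M: (0) − (0) + (2) + (1) = 3
  L: (0) − (1) + (-2) + (0) = -3
  T: (-1) − (0) + (-2) + (0) = -3
  N: (0) − (0) + (-1) + (-1) = -2
So the dimensions are [M³ L⁻³ T⁻³ N⁻²].

M: 3, L: -3, T: -3, N: -2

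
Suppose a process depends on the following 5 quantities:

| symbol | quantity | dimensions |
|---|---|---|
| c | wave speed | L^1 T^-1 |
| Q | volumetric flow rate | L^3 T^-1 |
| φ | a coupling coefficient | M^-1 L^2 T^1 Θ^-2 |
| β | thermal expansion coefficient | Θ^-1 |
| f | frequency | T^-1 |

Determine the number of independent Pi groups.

1

There are 5 variables and 4 base dimensions (M, L, T, Θ).
The dimension matrix has rank 4.
Independent dimensionless groups: 5 − 4 = 1.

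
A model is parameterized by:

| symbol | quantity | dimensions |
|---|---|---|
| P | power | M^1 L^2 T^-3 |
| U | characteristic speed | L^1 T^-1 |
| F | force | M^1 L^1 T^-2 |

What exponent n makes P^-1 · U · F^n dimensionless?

Balance the M exponent: (1)·n from F, plus −(1) + (0) = -1 from the rest, must sum to zero.
n − 1 = 0, so n = 1.

1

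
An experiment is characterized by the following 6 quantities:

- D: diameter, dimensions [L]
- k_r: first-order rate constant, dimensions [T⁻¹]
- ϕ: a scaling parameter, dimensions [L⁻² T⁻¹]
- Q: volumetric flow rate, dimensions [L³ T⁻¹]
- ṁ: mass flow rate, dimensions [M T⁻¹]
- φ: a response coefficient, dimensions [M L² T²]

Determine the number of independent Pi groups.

There are 6 variables and 3 base dimensions (M, L, T).
The dimension matrix has rank 3.
Independent dimensionless groups: 6 − 3 = 3.

3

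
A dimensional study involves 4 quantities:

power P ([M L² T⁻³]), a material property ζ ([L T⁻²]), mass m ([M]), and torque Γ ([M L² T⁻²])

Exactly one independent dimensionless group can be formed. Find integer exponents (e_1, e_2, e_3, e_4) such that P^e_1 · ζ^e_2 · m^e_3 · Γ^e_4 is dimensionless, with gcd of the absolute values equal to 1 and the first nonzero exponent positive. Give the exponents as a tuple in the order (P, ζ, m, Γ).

M: e_1·(1) + e_2·(0) + e_3·(1) + e_4·(1) = 0
L: e_1·(2) + e_2·(1) + e_3·(0) + e_4·(2) = 0
T: e_1·(-3) + e_2·(-2) + e_3·(0) + e_4·(-2) = 0
Solving this homogeneous linear system for the smallest-integer solution (first nonzero entry positive) gives (2, -2, -1, -1).

(2, -2, -1, -1)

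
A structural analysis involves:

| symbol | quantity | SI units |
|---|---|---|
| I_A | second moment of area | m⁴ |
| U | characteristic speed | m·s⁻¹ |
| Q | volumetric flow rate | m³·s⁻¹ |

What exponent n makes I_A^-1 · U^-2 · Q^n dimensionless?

2

Balance the L exponent: (3)·n from Q, plus −(4) − 2·(1) = -6 from the rest, must sum to zero.
3n − 6 = 0, so n = 2.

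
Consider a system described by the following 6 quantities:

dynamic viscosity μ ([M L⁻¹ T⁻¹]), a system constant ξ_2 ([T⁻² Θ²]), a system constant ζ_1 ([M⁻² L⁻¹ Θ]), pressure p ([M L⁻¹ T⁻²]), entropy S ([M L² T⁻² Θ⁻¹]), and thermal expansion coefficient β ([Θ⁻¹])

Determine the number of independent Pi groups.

2

There are 6 variables and 4 base dimensions (M, L, T, Θ).
The dimension matrix has rank 4.
Independent dimensionless groups: 6 − 4 = 2.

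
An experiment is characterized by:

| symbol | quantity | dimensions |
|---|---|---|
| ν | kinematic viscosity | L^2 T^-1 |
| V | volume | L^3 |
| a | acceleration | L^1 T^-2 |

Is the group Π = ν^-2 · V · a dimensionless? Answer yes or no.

Sum the exponent of each base dimension across the product:
  M: −2·[ν]_M + [V]_M + [a]_M = −2·(0) + (0) + (0) = 0
  L: −2·[ν]_L + [V]_L + [a]_L = −2·(2) + (3) + (1) = 0
  T: −2·[ν]_T + [V]_T + [a]_T = −2·(-1) + (0) + (-2) = 0
  Θ: −2·[ν]_Θ + [V]_Θ + [a]_Θ = −2·(0) + (0) + (0) = 0
All base exponents vanish — dimensionless.

yes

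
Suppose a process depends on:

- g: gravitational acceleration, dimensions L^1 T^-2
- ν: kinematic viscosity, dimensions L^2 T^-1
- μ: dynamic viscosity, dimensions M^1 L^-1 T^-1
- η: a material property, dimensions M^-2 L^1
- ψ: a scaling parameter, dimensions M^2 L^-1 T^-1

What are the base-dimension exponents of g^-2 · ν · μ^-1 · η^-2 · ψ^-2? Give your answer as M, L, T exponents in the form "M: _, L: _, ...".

Collect each base-dimension exponent across the product:
  M: −2·(0) + (0) − (1) − 2·(-2) − 2·(2) = -1
  L: −2·(1) + (2) − (-1) − 2·(1) − 2·(-1) = 1
  T: −2·(-2) + (-1) − (-1) − 2·(0) − 2·(-1) = 6
So the dimensions are [M⁻¹ L T⁶].

M: -1, L: 1, T: 6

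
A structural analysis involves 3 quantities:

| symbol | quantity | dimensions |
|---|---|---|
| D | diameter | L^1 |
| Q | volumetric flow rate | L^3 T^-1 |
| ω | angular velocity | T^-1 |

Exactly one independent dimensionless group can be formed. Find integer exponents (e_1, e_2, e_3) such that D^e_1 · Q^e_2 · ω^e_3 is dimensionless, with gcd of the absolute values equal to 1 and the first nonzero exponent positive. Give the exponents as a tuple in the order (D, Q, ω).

(3, -1, 1)

L: e_1·(1) + e_2·(3) + e_3·(0) = 0
T: e_1·(0) + e_2·(-1) + e_3·(-1) = 0
Solving this homogeneous linear system for the smallest-integer solution (first nonzero entry positive) gives (3, -1, 1).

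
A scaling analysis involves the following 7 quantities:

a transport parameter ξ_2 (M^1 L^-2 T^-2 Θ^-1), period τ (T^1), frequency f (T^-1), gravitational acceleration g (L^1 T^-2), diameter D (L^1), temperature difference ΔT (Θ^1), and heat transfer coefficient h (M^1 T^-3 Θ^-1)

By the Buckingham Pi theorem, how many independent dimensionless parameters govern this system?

3

There are 7 variables and 4 base dimensions (M, L, T, Θ).
The dimension matrix has rank 4.
Independent dimensionless groups: 7 − 4 = 3.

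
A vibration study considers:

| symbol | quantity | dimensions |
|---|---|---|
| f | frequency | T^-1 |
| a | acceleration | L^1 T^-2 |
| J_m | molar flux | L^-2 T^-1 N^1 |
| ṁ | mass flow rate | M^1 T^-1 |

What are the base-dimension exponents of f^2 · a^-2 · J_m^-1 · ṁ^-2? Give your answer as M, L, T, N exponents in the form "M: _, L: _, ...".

M: -2, L: 0, T: 5, N: -1

Collect each base-dimension exponent across the product:
  M: 2·(0) − 2·(0) − (0) − 2·(1) = -2
  L: 2·(0) − 2·(1) − (-2) − 2·(0) = 0
  T: 2·(-1) − 2·(-2) − (-1) − 2·(-1) = 5
  N: 2·(0) − 2·(0) − (1) − 2·(0) = -1
So the dimensions are [M⁻² T⁵ N⁻¹].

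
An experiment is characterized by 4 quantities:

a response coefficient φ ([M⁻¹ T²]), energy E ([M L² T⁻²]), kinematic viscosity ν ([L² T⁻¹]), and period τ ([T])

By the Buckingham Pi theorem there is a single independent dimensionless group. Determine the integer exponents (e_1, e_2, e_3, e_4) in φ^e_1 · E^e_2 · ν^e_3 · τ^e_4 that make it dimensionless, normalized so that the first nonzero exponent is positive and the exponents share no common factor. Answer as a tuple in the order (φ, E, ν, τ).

M: e_1·(-1) + e_2·(1) + e_3·(0) + e_4·(0) = 0
L: e_1·(0) + e_2·(2) + e_3·(2) + e_4·(0) = 0
T: e_1·(2) + e_2·(-2) + e_3·(-1) + e_4·(1) = 0
Solving this homogeneous linear system for the smallest-integer solution (first nonzero entry positive) gives (1, 1, -1, -1).

(1, 1, -1, -1)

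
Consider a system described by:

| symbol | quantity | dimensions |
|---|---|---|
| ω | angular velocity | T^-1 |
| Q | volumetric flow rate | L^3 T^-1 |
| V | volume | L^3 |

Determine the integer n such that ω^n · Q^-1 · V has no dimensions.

Balance the T exponent: (-1)·n from ω, plus −(-1) + (0) = 1 from the rest, must sum to zero.
−n + 1 = 0, so n = 1.

1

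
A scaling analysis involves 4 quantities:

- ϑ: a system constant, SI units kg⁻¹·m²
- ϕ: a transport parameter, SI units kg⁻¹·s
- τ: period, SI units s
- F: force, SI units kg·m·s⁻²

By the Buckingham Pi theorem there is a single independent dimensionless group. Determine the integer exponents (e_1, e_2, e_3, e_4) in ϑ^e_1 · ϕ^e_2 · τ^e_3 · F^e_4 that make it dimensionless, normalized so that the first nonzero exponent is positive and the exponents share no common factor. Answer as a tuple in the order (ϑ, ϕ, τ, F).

M: e_1·(-1) + e_2·(-1) + e_3·(0) + e_4·(1) = 0
L: e_1·(2) + e_2·(0) + e_3·(0) + e_4·(1) = 0
T: e_1·(0) + e_2·(1) + e_3·(1) + e_4·(-2) = 0
Solving this homogeneous linear system for the smallest-integer solution (first nonzero entry positive) gives (1, -3, -1, -2).

(1, -3, -1, -2)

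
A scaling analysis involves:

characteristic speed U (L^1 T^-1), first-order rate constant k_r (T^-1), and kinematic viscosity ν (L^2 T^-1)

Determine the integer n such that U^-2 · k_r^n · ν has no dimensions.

1

Balance the T exponent: (-1)·n from k_r, plus −2·(-1) + (-1) = 1 from the rest, must sum to zero.
−n + 1 = 0, so n = 1.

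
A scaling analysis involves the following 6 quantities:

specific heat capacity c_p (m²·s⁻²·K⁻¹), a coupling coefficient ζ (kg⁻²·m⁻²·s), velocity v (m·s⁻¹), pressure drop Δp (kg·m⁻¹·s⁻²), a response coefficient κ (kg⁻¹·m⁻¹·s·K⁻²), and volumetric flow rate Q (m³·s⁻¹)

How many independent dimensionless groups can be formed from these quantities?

2

There are 6 variables and 4 base dimensions (M, L, T, Θ).
The dimension matrix has rank 4.
Independent dimensionless groups: 6 − 4 = 2.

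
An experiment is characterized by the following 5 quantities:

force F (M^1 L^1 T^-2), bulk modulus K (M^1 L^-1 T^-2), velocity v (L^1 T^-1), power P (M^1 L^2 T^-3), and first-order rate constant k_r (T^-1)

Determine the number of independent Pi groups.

There are 5 variables and 3 base dimensions (M, L, T).
The dimension matrix has rank 3.
Independent dimensionless groups: 5 − 3 = 2.

2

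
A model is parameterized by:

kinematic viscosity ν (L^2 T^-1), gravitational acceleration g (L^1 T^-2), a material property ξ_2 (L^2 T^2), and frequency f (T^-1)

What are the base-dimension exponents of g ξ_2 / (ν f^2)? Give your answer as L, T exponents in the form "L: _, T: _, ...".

L: 1, T: 3

Collect each base-dimension exponent across the product:
  L: −(2) + (1) + (2) − 2·(0) = 1
  T: −(-1) + (-2) + (2) − 2·(-1) = 3
So the dimensions are [L T³].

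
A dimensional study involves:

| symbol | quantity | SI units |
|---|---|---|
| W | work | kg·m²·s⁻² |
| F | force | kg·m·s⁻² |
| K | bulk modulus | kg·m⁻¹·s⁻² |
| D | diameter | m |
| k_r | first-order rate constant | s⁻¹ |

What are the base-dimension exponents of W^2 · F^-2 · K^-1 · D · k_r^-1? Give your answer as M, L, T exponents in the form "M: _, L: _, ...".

Collect each base-dimension exponent across the product:
  M: 2·(1) − 2·(1) − (1) + (0) − (0) = -1
  L: 2·(2) − 2·(1) − (-1) + (1) − (0) = 4
  T: 2·(-2) − 2·(-2) − (-2) + (0) − (-1) = 3
So the dimensions are [M⁻¹ L⁴ T³].

M: -1, L: 4, T: 3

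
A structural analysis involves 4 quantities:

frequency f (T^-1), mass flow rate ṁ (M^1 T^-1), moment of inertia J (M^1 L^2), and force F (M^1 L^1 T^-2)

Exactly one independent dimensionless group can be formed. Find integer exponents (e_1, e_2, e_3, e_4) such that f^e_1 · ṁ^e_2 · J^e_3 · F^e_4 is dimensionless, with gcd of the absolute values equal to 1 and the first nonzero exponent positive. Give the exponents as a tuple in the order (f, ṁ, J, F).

(3, 1, 1, -2)

M: e_1·(0) + e_2·(1) + e_3·(1) + e_4·(1) = 0
L: e_1·(0) + e_2·(0) + e_3·(2) + e_4·(1) = 0
T: e_1·(-1) + e_2·(-1) + e_3·(0) + e_4·(-2) = 0
Solving this homogeneous linear system for the smallest-integer solution (first nonzero entry positive) gives (3, 1, 1, -2).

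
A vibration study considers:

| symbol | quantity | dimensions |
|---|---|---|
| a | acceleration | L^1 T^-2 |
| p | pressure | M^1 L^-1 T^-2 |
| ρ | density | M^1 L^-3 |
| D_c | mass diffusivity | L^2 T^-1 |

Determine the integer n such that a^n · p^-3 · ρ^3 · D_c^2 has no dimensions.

2

Balance the L exponent: (1)·n from a, plus −3·(-1) + 3·(-3) + 2·(2) = -2 from the rest, must sum to zero.
n − 2 = 0, so n = 2.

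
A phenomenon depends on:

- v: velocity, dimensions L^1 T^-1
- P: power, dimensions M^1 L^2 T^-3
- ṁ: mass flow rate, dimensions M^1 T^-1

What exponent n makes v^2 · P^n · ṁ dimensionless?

Balance the M exponent: (1)·n from P, plus 2·(0) + (1) = 1 from the rest, must sum to zero.
n + 1 = 0, so n = -1.

-1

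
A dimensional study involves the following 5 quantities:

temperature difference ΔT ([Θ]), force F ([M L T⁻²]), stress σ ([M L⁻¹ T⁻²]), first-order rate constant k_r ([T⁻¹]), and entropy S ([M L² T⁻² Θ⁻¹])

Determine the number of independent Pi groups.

There are 5 variables and 4 base dimensions (M, L, T, Θ).
The dimension matrix has rank 4.
Independent dimensionless groups: 5 − 4 = 1.

1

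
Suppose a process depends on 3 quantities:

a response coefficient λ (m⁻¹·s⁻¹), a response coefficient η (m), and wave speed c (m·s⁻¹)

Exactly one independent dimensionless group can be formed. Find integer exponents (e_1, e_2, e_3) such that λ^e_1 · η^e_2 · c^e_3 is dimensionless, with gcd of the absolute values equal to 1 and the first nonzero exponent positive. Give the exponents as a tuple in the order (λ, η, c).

(1, 2, -1)

L: e_1·(-1) + e_2·(1) + e_3·(1) = 0
T: e_1·(-1) + e_2·(0) + e_3·(-1) = 0
Solving this homogeneous linear system for the smallest-integer solution (first nonzero entry positive) gives (1, 2, -1).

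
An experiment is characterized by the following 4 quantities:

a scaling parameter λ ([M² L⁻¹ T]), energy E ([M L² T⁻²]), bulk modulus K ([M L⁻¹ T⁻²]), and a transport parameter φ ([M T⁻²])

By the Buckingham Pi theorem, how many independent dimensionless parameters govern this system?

1

There are 4 variables and 3 base dimensions (M, L, T).
The dimension matrix has rank 3.
Independent dimensionless groups: 4 − 3 = 1.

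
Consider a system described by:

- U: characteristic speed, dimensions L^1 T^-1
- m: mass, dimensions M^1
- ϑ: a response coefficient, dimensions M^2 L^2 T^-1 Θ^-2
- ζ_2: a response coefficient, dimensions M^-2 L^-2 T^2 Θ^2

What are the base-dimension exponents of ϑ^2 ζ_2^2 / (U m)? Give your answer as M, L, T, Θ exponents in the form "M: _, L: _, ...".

Collect each base-dimension exponent across the product:
  M: −(0) − (1) + 2·(2) + 2·(-2) = -1
  L: −(1) − (0) + 2·(2) + 2·(-2) = -1
  T: −(-1) − (0) + 2·(-1) + 2·(2) = 3
  Θ: −(0) − (0) + 2·(-2) + 2·(2) = 0
So the dimensions are [M⁻¹ L⁻¹ T³].

M: -1, L: -1, T: 3, Θ: 0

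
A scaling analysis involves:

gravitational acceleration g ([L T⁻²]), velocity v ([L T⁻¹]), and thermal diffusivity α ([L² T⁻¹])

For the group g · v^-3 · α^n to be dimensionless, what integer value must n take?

Balance the L exponent: (2)·n from α, plus (1) − 3·(1) = -2 from the rest, must sum to zero.
2n − 2 = 0, so n = 1.

1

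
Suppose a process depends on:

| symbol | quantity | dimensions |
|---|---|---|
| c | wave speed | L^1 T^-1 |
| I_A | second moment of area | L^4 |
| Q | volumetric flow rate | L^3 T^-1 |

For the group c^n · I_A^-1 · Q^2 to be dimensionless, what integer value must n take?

-2

Balance the L exponent: (1)·n from c, plus −(4) + 2·(3) = 2 from the rest, must sum to zero.
n + 2 = 0, so n = -2.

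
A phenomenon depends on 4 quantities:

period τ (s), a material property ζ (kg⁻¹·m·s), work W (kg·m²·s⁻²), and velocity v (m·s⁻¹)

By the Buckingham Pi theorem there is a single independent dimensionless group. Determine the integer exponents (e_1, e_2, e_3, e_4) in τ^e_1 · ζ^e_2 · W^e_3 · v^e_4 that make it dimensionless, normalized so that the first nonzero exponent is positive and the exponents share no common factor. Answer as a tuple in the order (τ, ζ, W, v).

M: e_1·(0) + e_2·(-1) + e_3·(1) + e_4·(0) = 0
L: e_1·(0) + e_2·(1) + e_3·(2) + e_4·(1) = 0
T: e_1·(1) + e_2·(1) + e_3·(-2) + e_4·(-1) = 0
Solving this homogeneous linear system for the smallest-integer solution (first nonzero entry positive) gives (2, -1, -1, 3).

(2, -1, -1, 3)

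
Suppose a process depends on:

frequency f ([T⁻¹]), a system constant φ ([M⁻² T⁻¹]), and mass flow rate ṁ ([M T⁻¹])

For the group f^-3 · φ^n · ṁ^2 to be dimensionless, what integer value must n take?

1

Balance the M exponent: (-2)·n from φ, plus −3·(0) + 2·(1) = 2 from the rest, must sum to zero.
-2n + 2 = 0, so n = 1.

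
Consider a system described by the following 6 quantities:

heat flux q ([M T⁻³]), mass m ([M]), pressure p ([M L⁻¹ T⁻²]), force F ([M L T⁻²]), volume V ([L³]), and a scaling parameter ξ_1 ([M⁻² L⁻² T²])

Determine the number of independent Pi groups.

There are 6 variables and 3 base dimensions (M, L, T).
The dimension matrix has rank 3.
Independent dimensionless groups: 6 − 3 = 3.

3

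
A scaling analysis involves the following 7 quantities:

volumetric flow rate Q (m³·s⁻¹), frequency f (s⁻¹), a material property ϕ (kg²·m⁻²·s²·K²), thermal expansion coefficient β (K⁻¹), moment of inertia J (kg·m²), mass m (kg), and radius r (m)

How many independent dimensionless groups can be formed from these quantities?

3

There are 7 variables and 4 base dimensions (M, L, T, Θ).
The dimension matrix has rank 4.
Independent dimensionless groups: 7 − 4 = 3.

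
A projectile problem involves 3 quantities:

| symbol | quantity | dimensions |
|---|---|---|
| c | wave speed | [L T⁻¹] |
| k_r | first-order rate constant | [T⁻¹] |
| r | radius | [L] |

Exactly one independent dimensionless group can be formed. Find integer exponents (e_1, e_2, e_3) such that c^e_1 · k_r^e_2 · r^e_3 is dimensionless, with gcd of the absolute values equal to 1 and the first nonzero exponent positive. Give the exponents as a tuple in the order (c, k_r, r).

(1, -1, -1)

L: e_1·(1) + e_2·(0) + e_3·(1) = 0
T: e_1·(-1) + e_2·(-1) + e_3·(0) = 0
Solving this homogeneous linear system for the smallest-integer solution (first nonzero entry positive) gives (1, -1, -1).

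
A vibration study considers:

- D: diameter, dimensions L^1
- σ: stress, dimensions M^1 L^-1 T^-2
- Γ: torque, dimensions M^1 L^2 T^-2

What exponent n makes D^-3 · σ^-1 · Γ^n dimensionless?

1

Balance the M exponent: (1)·n from Γ, plus −3·(0) − (1) = -1 from the rest, must sum to zero.
n − 1 = 0, so n = 1.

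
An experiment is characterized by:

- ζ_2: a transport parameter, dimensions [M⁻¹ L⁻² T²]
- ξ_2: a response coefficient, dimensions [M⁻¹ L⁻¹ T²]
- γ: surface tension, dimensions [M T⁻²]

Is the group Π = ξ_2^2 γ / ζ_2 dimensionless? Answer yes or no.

yes

Sum the exponent of each base dimension across the product:
  M: −[ζ_2]_M + 2·[ξ_2]_M + [γ]_M = −(-1) + 2·(-1) + (1) = 0
  L: −[ζ_2]_L + 2·[ξ_2]_L + [γ]_L = −(-2) + 2·(-1) + (0) = 0
  T: −[ζ_2]_T + 2·[ξ_2]_T + [γ]_T = −(2) + 2·(2) + (-2) = 0
All base exponents vanish — dimensionless.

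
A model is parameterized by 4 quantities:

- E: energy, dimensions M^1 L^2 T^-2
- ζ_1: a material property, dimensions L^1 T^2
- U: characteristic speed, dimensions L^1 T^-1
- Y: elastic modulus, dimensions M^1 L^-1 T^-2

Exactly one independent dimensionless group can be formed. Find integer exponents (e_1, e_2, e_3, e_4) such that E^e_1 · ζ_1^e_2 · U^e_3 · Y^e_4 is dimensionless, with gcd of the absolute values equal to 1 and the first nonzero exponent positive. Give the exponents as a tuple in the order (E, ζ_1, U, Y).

M: e_1·(1) + e_2·(0) + e_3·(0) + e_4·(1) = 0
L: e_1·(2) + e_2·(1) + e_3·(1) + e_4·(-1) = 0
T: e_1·(-2) + e_2·(2) + e_3·(-1) + e_4·(-2) = 0
Solving this homogeneous linear system for the smallest-integer solution (first nonzero entry positive) gives (1, -1, -2, -1).

(1, -1, -2, -1)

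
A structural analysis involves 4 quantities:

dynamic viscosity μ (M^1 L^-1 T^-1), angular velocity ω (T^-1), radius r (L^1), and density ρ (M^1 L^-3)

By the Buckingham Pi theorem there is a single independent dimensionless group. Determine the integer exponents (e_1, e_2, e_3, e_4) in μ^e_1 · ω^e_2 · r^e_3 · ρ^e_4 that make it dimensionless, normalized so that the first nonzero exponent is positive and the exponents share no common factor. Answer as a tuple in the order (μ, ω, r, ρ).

(1, -1, -2, -1)

M: e_1·(1) + e_2·(0) + e_3·(0) + e_4·(1) = 0
L: e_1·(-1) + e_2·(0) + e_3·(1) + e_4·(-3) = 0
T: e_1·(-1) + e_2·(-1) + e_3·(0) + e_4·(0) = 0
Solving this homogeneous linear system for the smallest-integer solution (first nonzero entry positive) gives (1, -1, -2, -1).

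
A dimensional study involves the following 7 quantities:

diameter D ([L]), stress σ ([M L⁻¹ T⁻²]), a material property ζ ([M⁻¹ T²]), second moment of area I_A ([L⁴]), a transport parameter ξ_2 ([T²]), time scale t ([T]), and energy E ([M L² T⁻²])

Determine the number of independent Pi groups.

There are 7 variables and 3 base dimensions (M, L, T).
The dimension matrix has rank 3.
Independent dimensionless groups: 7 − 3 = 4.

4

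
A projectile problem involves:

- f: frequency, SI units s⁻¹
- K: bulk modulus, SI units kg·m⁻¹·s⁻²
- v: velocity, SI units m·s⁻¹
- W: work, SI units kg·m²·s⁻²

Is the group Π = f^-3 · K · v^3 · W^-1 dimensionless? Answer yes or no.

yes

Sum the exponent of each base dimension across the product:
  M: −3·[f]_M + [K]_M + 3·[v]_M − [W]_M = −3·(0) + (1) + 3·(0) − (1) = 0
  L: −3·[f]_L + [K]_L + 3·[v]_L − [W]_L = −3·(0) + (-1) + 3·(1) − (2) = 0
  T: −3·[f]_T + [K]_T + 3·[v]_T − [W]_T = −3·(-1) + (-2) + 3·(-1) − (-2) = 0
All base exponents vanish — dimensionless.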